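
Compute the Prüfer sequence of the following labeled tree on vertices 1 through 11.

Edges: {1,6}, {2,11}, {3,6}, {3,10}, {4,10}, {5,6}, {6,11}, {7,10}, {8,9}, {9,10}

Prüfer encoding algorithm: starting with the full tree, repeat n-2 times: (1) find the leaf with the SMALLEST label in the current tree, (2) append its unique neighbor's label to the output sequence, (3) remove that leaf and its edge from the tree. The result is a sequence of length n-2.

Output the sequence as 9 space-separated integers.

Step 1: leaves = {1,2,4,5,7,8}. Remove smallest leaf 1, emit neighbor 6.
Step 2: leaves = {2,4,5,7,8}. Remove smallest leaf 2, emit neighbor 11.
Step 3: leaves = {4,5,7,8,11}. Remove smallest leaf 4, emit neighbor 10.
Step 4: leaves = {5,7,8,11}. Remove smallest leaf 5, emit neighbor 6.
Step 5: leaves = {7,8,11}. Remove smallest leaf 7, emit neighbor 10.
Step 6: leaves = {8,11}. Remove smallest leaf 8, emit neighbor 9.
Step 7: leaves = {9,11}. Remove smallest leaf 9, emit neighbor 10.
Step 8: leaves = {10,11}. Remove smallest leaf 10, emit neighbor 3.
Step 9: leaves = {3,11}. Remove smallest leaf 3, emit neighbor 6.
Done: 2 vertices remain (6, 11). Sequence = [6 11 10 6 10 9 10 3 6]

Answer: 6 11 10 6 10 9 10 3 6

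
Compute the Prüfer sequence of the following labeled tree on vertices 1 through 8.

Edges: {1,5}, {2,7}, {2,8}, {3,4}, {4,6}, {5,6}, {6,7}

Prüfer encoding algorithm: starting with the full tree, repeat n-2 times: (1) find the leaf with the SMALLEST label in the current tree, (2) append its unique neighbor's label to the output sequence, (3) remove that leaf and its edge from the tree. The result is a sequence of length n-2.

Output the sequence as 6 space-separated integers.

Answer: 5 4 6 6 7 2

Derivation:
Step 1: leaves = {1,3,8}. Remove smallest leaf 1, emit neighbor 5.
Step 2: leaves = {3,5,8}. Remove smallest leaf 3, emit neighbor 4.
Step 3: leaves = {4,5,8}. Remove smallest leaf 4, emit neighbor 6.
Step 4: leaves = {5,8}. Remove smallest leaf 5, emit neighbor 6.
Step 5: leaves = {6,8}. Remove smallest leaf 6, emit neighbor 7.
Step 6: leaves = {7,8}. Remove smallest leaf 7, emit neighbor 2.
Done: 2 vertices remain (2, 8). Sequence = [5 4 6 6 7 2]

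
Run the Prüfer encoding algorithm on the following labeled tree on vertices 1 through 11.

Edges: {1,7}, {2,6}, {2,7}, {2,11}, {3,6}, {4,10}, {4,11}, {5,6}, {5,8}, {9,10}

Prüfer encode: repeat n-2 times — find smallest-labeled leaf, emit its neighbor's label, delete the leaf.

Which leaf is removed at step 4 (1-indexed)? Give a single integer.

Answer: 8

Derivation:
Step 1: current leaves = {1,3,8,9}. Remove leaf 1 (neighbor: 7).
Step 2: current leaves = {3,7,8,9}. Remove leaf 3 (neighbor: 6).
Step 3: current leaves = {7,8,9}. Remove leaf 7 (neighbor: 2).
Step 4: current leaves = {8,9}. Remove leaf 8 (neighbor: 5).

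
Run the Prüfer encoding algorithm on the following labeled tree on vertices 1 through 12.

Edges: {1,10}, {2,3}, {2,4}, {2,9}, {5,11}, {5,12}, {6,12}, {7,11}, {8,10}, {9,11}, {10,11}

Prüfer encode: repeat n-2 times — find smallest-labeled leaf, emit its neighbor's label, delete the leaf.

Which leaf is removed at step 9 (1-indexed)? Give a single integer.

Answer: 10

Derivation:
Step 1: current leaves = {1,3,4,6,7,8}. Remove leaf 1 (neighbor: 10).
Step 2: current leaves = {3,4,6,7,8}. Remove leaf 3 (neighbor: 2).
Step 3: current leaves = {4,6,7,8}. Remove leaf 4 (neighbor: 2).
Step 4: current leaves = {2,6,7,8}. Remove leaf 2 (neighbor: 9).
Step 5: current leaves = {6,7,8,9}. Remove leaf 6 (neighbor: 12).
Step 6: current leaves = {7,8,9,12}. Remove leaf 7 (neighbor: 11).
Step 7: current leaves = {8,9,12}. Remove leaf 8 (neighbor: 10).
Step 8: current leaves = {9,10,12}. Remove leaf 9 (neighbor: 11).
Step 9: current leaves = {10,12}. Remove leaf 10 (neighbor: 11).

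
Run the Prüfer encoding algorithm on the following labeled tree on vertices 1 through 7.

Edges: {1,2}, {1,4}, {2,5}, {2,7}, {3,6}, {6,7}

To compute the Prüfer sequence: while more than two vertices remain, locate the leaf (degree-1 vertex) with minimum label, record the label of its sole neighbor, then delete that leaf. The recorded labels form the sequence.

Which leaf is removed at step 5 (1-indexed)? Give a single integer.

Answer: 2

Derivation:
Step 1: current leaves = {3,4,5}. Remove leaf 3 (neighbor: 6).
Step 2: current leaves = {4,5,6}. Remove leaf 4 (neighbor: 1).
Step 3: current leaves = {1,5,6}. Remove leaf 1 (neighbor: 2).
Step 4: current leaves = {5,6}. Remove leaf 5 (neighbor: 2).
Step 5: current leaves = {2,6}. Remove leaf 2 (neighbor: 7).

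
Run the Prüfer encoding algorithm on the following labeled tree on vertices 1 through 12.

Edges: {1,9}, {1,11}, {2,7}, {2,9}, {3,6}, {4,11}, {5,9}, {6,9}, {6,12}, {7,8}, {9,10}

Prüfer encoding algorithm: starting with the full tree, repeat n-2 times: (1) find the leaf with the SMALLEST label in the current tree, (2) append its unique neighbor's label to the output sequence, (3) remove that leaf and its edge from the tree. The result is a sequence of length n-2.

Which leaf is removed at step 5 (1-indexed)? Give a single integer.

Answer: 7

Derivation:
Step 1: current leaves = {3,4,5,8,10,12}. Remove leaf 3 (neighbor: 6).
Step 2: current leaves = {4,5,8,10,12}. Remove leaf 4 (neighbor: 11).
Step 3: current leaves = {5,8,10,11,12}. Remove leaf 5 (neighbor: 9).
Step 4: current leaves = {8,10,11,12}. Remove leaf 8 (neighbor: 7).
Step 5: current leaves = {7,10,11,12}. Remove leaf 7 (neighbor: 2).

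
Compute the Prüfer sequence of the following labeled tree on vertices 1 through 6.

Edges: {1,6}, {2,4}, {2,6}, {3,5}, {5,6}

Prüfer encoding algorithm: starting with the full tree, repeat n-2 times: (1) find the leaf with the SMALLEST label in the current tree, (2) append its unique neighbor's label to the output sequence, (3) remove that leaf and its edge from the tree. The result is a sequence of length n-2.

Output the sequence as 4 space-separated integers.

Step 1: leaves = {1,3,4}. Remove smallest leaf 1, emit neighbor 6.
Step 2: leaves = {3,4}. Remove smallest leaf 3, emit neighbor 5.
Step 3: leaves = {4,5}. Remove smallest leaf 4, emit neighbor 2.
Step 4: leaves = {2,5}. Remove smallest leaf 2, emit neighbor 6.
Done: 2 vertices remain (5, 6). Sequence = [6 5 2 6]

Answer: 6 5 2 6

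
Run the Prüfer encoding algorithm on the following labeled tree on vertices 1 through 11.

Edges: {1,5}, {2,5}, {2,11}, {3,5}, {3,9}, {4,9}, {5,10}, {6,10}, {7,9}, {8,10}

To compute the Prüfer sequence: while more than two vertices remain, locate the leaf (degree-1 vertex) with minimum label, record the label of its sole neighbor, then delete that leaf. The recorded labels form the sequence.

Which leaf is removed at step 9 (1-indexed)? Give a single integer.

Answer: 5

Derivation:
Step 1: current leaves = {1,4,6,7,8,11}. Remove leaf 1 (neighbor: 5).
Step 2: current leaves = {4,6,7,8,11}. Remove leaf 4 (neighbor: 9).
Step 3: current leaves = {6,7,8,11}. Remove leaf 6 (neighbor: 10).
Step 4: current leaves = {7,8,11}. Remove leaf 7 (neighbor: 9).
Step 5: current leaves = {8,9,11}. Remove leaf 8 (neighbor: 10).
Step 6: current leaves = {9,10,11}. Remove leaf 9 (neighbor: 3).
Step 7: current leaves = {3,10,11}. Remove leaf 3 (neighbor: 5).
Step 8: current leaves = {10,11}. Remove leaf 10 (neighbor: 5).
Step 9: current leaves = {5,11}. Remove leaf 5 (neighbor: 2).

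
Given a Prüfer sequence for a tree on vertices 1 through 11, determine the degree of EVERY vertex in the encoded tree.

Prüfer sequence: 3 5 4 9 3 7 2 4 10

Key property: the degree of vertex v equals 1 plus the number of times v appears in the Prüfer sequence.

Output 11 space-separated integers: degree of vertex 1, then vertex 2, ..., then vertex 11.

Answer: 1 2 3 3 2 1 2 1 2 2 1

Derivation:
p_1 = 3: count[3] becomes 1
p_2 = 5: count[5] becomes 1
p_3 = 4: count[4] becomes 1
p_4 = 9: count[9] becomes 1
p_5 = 3: count[3] becomes 2
p_6 = 7: count[7] becomes 1
p_7 = 2: count[2] becomes 1
p_8 = 4: count[4] becomes 2
p_9 = 10: count[10] becomes 1
Degrees (1 + count): deg[1]=1+0=1, deg[2]=1+1=2, deg[3]=1+2=3, deg[4]=1+2=3, deg[5]=1+1=2, deg[6]=1+0=1, deg[7]=1+1=2, deg[8]=1+0=1, deg[9]=1+1=2, deg[10]=1+1=2, deg[11]=1+0=1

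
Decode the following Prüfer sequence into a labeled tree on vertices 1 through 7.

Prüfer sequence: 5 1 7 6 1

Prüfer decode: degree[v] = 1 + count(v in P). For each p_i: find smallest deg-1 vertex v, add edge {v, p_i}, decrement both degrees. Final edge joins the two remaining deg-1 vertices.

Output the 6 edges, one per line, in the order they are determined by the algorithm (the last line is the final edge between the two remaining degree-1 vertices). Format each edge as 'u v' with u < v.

Initial degrees: {1:3, 2:1, 3:1, 4:1, 5:2, 6:2, 7:2}
Step 1: smallest deg-1 vertex = 2, p_1 = 5. Add edge {2,5}. Now deg[2]=0, deg[5]=1.
Step 2: smallest deg-1 vertex = 3, p_2 = 1. Add edge {1,3}. Now deg[3]=0, deg[1]=2.
Step 3: smallest deg-1 vertex = 4, p_3 = 7. Add edge {4,7}. Now deg[4]=0, deg[7]=1.
Step 4: smallest deg-1 vertex = 5, p_4 = 6. Add edge {5,6}. Now deg[5]=0, deg[6]=1.
Step 5: smallest deg-1 vertex = 6, p_5 = 1. Add edge {1,6}. Now deg[6]=0, deg[1]=1.
Final: two remaining deg-1 vertices are 1, 7. Add edge {1,7}.

Answer: 2 5
1 3
4 7
5 6
1 6
1 7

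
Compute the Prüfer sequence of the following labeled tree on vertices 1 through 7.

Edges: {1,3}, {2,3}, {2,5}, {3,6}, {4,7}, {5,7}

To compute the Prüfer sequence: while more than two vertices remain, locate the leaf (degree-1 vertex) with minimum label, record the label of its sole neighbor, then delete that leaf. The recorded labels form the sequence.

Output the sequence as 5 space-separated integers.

Step 1: leaves = {1,4,6}. Remove smallest leaf 1, emit neighbor 3.
Step 2: leaves = {4,6}. Remove smallest leaf 4, emit neighbor 7.
Step 3: leaves = {6,7}. Remove smallest leaf 6, emit neighbor 3.
Step 4: leaves = {3,7}. Remove smallest leaf 3, emit neighbor 2.
Step 5: leaves = {2,7}. Remove smallest leaf 2, emit neighbor 5.
Done: 2 vertices remain (5, 7). Sequence = [3 7 3 2 5]

Answer: 3 7 3 2 5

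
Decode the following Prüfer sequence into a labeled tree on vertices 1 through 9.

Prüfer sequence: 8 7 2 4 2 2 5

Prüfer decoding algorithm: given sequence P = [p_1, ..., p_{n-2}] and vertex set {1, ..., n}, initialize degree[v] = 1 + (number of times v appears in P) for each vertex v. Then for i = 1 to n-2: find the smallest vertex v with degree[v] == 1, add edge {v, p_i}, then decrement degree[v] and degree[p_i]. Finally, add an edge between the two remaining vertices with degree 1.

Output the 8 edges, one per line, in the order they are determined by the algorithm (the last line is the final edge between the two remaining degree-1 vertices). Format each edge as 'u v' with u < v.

Answer: 1 8
3 7
2 6
4 7
2 4
2 8
2 5
5 9

Derivation:
Initial degrees: {1:1, 2:4, 3:1, 4:2, 5:2, 6:1, 7:2, 8:2, 9:1}
Step 1: smallest deg-1 vertex = 1, p_1 = 8. Add edge {1,8}. Now deg[1]=0, deg[8]=1.
Step 2: smallest deg-1 vertex = 3, p_2 = 7. Add edge {3,7}. Now deg[3]=0, deg[7]=1.
Step 3: smallest deg-1 vertex = 6, p_3 = 2. Add edge {2,6}. Now deg[6]=0, deg[2]=3.
Step 4: smallest deg-1 vertex = 7, p_4 = 4. Add edge {4,7}. Now deg[7]=0, deg[4]=1.
Step 5: smallest deg-1 vertex = 4, p_5 = 2. Add edge {2,4}. Now deg[4]=0, deg[2]=2.
Step 6: smallest deg-1 vertex = 8, p_6 = 2. Add edge {2,8}. Now deg[8]=0, deg[2]=1.
Step 7: smallest deg-1 vertex = 2, p_7 = 5. Add edge {2,5}. Now deg[2]=0, deg[5]=1.
Final: two remaining deg-1 vertices are 5, 9. Add edge {5,9}.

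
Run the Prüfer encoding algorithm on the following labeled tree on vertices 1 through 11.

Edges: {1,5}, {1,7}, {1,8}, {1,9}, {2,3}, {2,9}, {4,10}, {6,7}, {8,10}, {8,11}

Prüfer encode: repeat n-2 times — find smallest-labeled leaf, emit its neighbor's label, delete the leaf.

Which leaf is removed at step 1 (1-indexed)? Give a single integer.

Answer: 3

Derivation:
Step 1: current leaves = {3,4,5,6,11}. Remove leaf 3 (neighbor: 2).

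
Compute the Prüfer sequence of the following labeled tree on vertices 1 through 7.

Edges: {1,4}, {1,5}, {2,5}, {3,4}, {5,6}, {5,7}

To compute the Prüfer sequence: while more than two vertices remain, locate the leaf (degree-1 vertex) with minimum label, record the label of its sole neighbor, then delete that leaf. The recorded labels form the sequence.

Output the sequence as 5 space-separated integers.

Answer: 5 4 1 5 5

Derivation:
Step 1: leaves = {2,3,6,7}. Remove smallest leaf 2, emit neighbor 5.
Step 2: leaves = {3,6,7}. Remove smallest leaf 3, emit neighbor 4.
Step 3: leaves = {4,6,7}. Remove smallest leaf 4, emit neighbor 1.
Step 4: leaves = {1,6,7}. Remove smallest leaf 1, emit neighbor 5.
Step 5: leaves = {6,7}. Remove smallest leaf 6, emit neighbor 5.
Done: 2 vertices remain (5, 7). Sequence = [5 4 1 5 5]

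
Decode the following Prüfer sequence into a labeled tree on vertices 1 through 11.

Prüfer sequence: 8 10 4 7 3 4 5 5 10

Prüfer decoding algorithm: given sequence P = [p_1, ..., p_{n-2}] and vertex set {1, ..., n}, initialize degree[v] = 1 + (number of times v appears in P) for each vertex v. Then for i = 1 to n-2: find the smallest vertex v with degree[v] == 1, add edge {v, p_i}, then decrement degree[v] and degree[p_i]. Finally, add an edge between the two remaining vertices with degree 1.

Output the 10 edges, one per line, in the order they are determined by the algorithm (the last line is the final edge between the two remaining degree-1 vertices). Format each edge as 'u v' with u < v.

Initial degrees: {1:1, 2:1, 3:2, 4:3, 5:3, 6:1, 7:2, 8:2, 9:1, 10:3, 11:1}
Step 1: smallest deg-1 vertex = 1, p_1 = 8. Add edge {1,8}. Now deg[1]=0, deg[8]=1.
Step 2: smallest deg-1 vertex = 2, p_2 = 10. Add edge {2,10}. Now deg[2]=0, deg[10]=2.
Step 3: smallest deg-1 vertex = 6, p_3 = 4. Add edge {4,6}. Now deg[6]=0, deg[4]=2.
Step 4: smallest deg-1 vertex = 8, p_4 = 7. Add edge {7,8}. Now deg[8]=0, deg[7]=1.
Step 5: smallest deg-1 vertex = 7, p_5 = 3. Add edge {3,7}. Now deg[7]=0, deg[3]=1.
Step 6: smallest deg-1 vertex = 3, p_6 = 4. Add edge {3,4}. Now deg[3]=0, deg[4]=1.
Step 7: smallest deg-1 vertex = 4, p_7 = 5. Add edge {4,5}. Now deg[4]=0, deg[5]=2.
Step 8: smallest deg-1 vertex = 9, p_8 = 5. Add edge {5,9}. Now deg[9]=0, deg[5]=1.
Step 9: smallest deg-1 vertex = 5, p_9 = 10. Add edge {5,10}. Now deg[5]=0, deg[10]=1.
Final: two remaining deg-1 vertices are 10, 11. Add edge {10,11}.

Answer: 1 8
2 10
4 6
7 8
3 7
3 4
4 5
5 9
5 10
10 11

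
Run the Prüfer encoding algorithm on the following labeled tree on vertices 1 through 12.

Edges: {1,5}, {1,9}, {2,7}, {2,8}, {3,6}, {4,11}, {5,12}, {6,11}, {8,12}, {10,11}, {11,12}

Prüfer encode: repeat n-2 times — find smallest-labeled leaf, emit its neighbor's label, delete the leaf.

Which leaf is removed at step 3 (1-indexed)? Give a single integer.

Step 1: current leaves = {3,4,7,9,10}. Remove leaf 3 (neighbor: 6).
Step 2: current leaves = {4,6,7,9,10}. Remove leaf 4 (neighbor: 11).
Step 3: current leaves = {6,7,9,10}. Remove leaf 6 (neighbor: 11).

Answer: 6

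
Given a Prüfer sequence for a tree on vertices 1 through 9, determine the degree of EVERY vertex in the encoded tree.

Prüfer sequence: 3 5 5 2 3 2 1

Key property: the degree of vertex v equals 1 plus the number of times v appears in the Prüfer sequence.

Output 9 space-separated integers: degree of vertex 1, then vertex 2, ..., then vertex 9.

Answer: 2 3 3 1 3 1 1 1 1

Derivation:
p_1 = 3: count[3] becomes 1
p_2 = 5: count[5] becomes 1
p_3 = 5: count[5] becomes 2
p_4 = 2: count[2] becomes 1
p_5 = 3: count[3] becomes 2
p_6 = 2: count[2] becomes 2
p_7 = 1: count[1] becomes 1
Degrees (1 + count): deg[1]=1+1=2, deg[2]=1+2=3, deg[3]=1+2=3, deg[4]=1+0=1, deg[5]=1+2=3, deg[6]=1+0=1, deg[7]=1+0=1, deg[8]=1+0=1, deg[9]=1+0=1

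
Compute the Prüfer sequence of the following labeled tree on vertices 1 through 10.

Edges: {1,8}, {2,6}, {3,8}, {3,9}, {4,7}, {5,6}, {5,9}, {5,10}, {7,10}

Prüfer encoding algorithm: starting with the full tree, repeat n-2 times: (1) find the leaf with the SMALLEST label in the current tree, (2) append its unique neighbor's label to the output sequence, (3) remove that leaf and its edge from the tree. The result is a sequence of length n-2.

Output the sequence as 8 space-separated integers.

Step 1: leaves = {1,2,4}. Remove smallest leaf 1, emit neighbor 8.
Step 2: leaves = {2,4,8}. Remove smallest leaf 2, emit neighbor 6.
Step 3: leaves = {4,6,8}. Remove smallest leaf 4, emit neighbor 7.
Step 4: leaves = {6,7,8}. Remove smallest leaf 6, emit neighbor 5.
Step 5: leaves = {7,8}. Remove smallest leaf 7, emit neighbor 10.
Step 6: leaves = {8,10}. Remove smallest leaf 8, emit neighbor 3.
Step 7: leaves = {3,10}. Remove smallest leaf 3, emit neighbor 9.
Step 8: leaves = {9,10}. Remove smallest leaf 9, emit neighbor 5.
Done: 2 vertices remain (5, 10). Sequence = [8 6 7 5 10 3 9 5]

Answer: 8 6 7 5 10 3 9 5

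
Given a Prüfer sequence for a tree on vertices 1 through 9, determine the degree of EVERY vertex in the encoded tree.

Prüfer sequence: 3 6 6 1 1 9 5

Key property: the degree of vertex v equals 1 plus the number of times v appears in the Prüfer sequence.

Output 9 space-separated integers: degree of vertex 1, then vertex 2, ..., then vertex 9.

p_1 = 3: count[3] becomes 1
p_2 = 6: count[6] becomes 1
p_3 = 6: count[6] becomes 2
p_4 = 1: count[1] becomes 1
p_5 = 1: count[1] becomes 2
p_6 = 9: count[9] becomes 1
p_7 = 5: count[5] becomes 1
Degrees (1 + count): deg[1]=1+2=3, deg[2]=1+0=1, deg[3]=1+1=2, deg[4]=1+0=1, deg[5]=1+1=2, deg[6]=1+2=3, deg[7]=1+0=1, deg[8]=1+0=1, deg[9]=1+1=2

Answer: 3 1 2 1 2 3 1 1 2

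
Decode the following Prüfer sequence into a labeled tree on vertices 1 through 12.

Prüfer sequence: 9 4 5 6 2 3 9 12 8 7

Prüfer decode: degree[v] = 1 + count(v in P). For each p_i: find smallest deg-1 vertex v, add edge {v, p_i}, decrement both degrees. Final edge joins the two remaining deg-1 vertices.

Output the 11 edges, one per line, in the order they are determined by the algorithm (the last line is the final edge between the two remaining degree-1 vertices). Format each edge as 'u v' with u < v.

Initial degrees: {1:1, 2:2, 3:2, 4:2, 5:2, 6:2, 7:2, 8:2, 9:3, 10:1, 11:1, 12:2}
Step 1: smallest deg-1 vertex = 1, p_1 = 9. Add edge {1,9}. Now deg[1]=0, deg[9]=2.
Step 2: smallest deg-1 vertex = 10, p_2 = 4. Add edge {4,10}. Now deg[10]=0, deg[4]=1.
Step 3: smallest deg-1 vertex = 4, p_3 = 5. Add edge {4,5}. Now deg[4]=0, deg[5]=1.
Step 4: smallest deg-1 vertex = 5, p_4 = 6. Add edge {5,6}. Now deg[5]=0, deg[6]=1.
Step 5: smallest deg-1 vertex = 6, p_5 = 2. Add edge {2,6}. Now deg[6]=0, deg[2]=1.
Step 6: smallest deg-1 vertex = 2, p_6 = 3. Add edge {2,3}. Now deg[2]=0, deg[3]=1.
Step 7: smallest deg-1 vertex = 3, p_7 = 9. Add edge {3,9}. Now deg[3]=0, deg[9]=1.
Step 8: smallest deg-1 vertex = 9, p_8 = 12. Add edge {9,12}. Now deg[9]=0, deg[12]=1.
Step 9: smallest deg-1 vertex = 11, p_9 = 8. Add edge {8,11}. Now deg[11]=0, deg[8]=1.
Step 10: smallest deg-1 vertex = 8, p_10 = 7. Add edge {7,8}. Now deg[8]=0, deg[7]=1.
Final: two remaining deg-1 vertices are 7, 12. Add edge {7,12}.

Answer: 1 9
4 10
4 5
5 6
2 6
2 3
3 9
9 12
8 11
7 8
7 12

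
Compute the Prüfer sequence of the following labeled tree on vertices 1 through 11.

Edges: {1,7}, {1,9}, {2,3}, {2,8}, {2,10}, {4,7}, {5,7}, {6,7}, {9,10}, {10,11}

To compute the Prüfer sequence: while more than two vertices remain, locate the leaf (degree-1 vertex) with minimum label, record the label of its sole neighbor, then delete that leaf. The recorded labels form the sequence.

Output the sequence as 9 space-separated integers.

Step 1: leaves = {3,4,5,6,8,11}. Remove smallest leaf 3, emit neighbor 2.
Step 2: leaves = {4,5,6,8,11}. Remove smallest leaf 4, emit neighbor 7.
Step 3: leaves = {5,6,8,11}. Remove smallest leaf 5, emit neighbor 7.
Step 4: leaves = {6,8,11}. Remove smallest leaf 6, emit neighbor 7.
Step 5: leaves = {7,8,11}. Remove smallest leaf 7, emit neighbor 1.
Step 6: leaves = {1,8,11}. Remove smallest leaf 1, emit neighbor 9.
Step 7: leaves = {8,9,11}. Remove smallest leaf 8, emit neighbor 2.
Step 8: leaves = {2,9,11}. Remove smallest leaf 2, emit neighbor 10.
Step 9: leaves = {9,11}. Remove smallest leaf 9, emit neighbor 10.
Done: 2 vertices remain (10, 11). Sequence = [2 7 7 7 1 9 2 10 10]

Answer: 2 7 7 7 1 9 2 10 10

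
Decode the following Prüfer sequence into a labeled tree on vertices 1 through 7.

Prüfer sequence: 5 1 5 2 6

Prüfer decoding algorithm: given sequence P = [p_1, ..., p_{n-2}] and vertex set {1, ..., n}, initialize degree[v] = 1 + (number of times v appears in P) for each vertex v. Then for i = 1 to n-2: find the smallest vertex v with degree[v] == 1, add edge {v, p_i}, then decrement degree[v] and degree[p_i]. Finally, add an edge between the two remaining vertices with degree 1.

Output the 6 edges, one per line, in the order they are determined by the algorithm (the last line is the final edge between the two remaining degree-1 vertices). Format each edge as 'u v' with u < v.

Initial degrees: {1:2, 2:2, 3:1, 4:1, 5:3, 6:2, 7:1}
Step 1: smallest deg-1 vertex = 3, p_1 = 5. Add edge {3,5}. Now deg[3]=0, deg[5]=2.
Step 2: smallest deg-1 vertex = 4, p_2 = 1. Add edge {1,4}. Now deg[4]=0, deg[1]=1.
Step 3: smallest deg-1 vertex = 1, p_3 = 5. Add edge {1,5}. Now deg[1]=0, deg[5]=1.
Step 4: smallest deg-1 vertex = 5, p_4 = 2. Add edge {2,5}. Now deg[5]=0, deg[2]=1.
Step 5: smallest deg-1 vertex = 2, p_5 = 6. Add edge {2,6}. Now deg[2]=0, deg[6]=1.
Final: two remaining deg-1 vertices are 6, 7. Add edge {6,7}.

Answer: 3 5
1 4
1 5
2 5
2 6
6 7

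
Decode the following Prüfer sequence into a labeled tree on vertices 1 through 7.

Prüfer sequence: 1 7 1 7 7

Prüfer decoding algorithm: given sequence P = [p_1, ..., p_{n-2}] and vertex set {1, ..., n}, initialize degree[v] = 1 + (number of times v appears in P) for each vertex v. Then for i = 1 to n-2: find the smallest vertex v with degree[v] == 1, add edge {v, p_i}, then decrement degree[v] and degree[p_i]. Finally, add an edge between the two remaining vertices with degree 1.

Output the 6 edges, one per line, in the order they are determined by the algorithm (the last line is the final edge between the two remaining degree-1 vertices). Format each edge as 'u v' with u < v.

Initial degrees: {1:3, 2:1, 3:1, 4:1, 5:1, 6:1, 7:4}
Step 1: smallest deg-1 vertex = 2, p_1 = 1. Add edge {1,2}. Now deg[2]=0, deg[1]=2.
Step 2: smallest deg-1 vertex = 3, p_2 = 7. Add edge {3,7}. Now deg[3]=0, deg[7]=3.
Step 3: smallest deg-1 vertex = 4, p_3 = 1. Add edge {1,4}. Now deg[4]=0, deg[1]=1.
Step 4: smallest deg-1 vertex = 1, p_4 = 7. Add edge {1,7}. Now deg[1]=0, deg[7]=2.
Step 5: smallest deg-1 vertex = 5, p_5 = 7. Add edge {5,7}. Now deg[5]=0, deg[7]=1.
Final: two remaining deg-1 vertices are 6, 7. Add edge {6,7}.

Answer: 1 2
3 7
1 4
1 7
5 7
6 7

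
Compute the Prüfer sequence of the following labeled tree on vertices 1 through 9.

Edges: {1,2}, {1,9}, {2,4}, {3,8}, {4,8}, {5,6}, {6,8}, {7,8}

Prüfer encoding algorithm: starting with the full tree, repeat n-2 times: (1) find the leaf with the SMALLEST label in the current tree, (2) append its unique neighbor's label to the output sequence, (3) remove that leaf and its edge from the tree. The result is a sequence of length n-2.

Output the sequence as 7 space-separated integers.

Step 1: leaves = {3,5,7,9}. Remove smallest leaf 3, emit neighbor 8.
Step 2: leaves = {5,7,9}. Remove smallest leaf 5, emit neighbor 6.
Step 3: leaves = {6,7,9}. Remove smallest leaf 6, emit neighbor 8.
Step 4: leaves = {7,9}. Remove smallest leaf 7, emit neighbor 8.
Step 5: leaves = {8,9}. Remove smallest leaf 8, emit neighbor 4.
Step 6: leaves = {4,9}. Remove smallest leaf 4, emit neighbor 2.
Step 7: leaves = {2,9}. Remove smallest leaf 2, emit neighbor 1.
Done: 2 vertices remain (1, 9). Sequence = [8 6 8 8 4 2 1]

Answer: 8 6 8 8 4 2 1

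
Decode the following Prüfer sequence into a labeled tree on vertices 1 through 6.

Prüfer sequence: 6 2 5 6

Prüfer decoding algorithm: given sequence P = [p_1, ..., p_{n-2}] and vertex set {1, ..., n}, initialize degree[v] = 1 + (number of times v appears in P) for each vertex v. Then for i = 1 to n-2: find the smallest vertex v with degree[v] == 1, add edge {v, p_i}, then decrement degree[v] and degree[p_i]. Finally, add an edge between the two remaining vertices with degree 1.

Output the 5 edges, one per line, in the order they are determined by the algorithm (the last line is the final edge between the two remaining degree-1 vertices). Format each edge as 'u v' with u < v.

Initial degrees: {1:1, 2:2, 3:1, 4:1, 5:2, 6:3}
Step 1: smallest deg-1 vertex = 1, p_1 = 6. Add edge {1,6}. Now deg[1]=0, deg[6]=2.
Step 2: smallest deg-1 vertex = 3, p_2 = 2. Add edge {2,3}. Now deg[3]=0, deg[2]=1.
Step 3: smallest deg-1 vertex = 2, p_3 = 5. Add edge {2,5}. Now deg[2]=0, deg[5]=1.
Step 4: smallest deg-1 vertex = 4, p_4 = 6. Add edge {4,6}. Now deg[4]=0, deg[6]=1.
Final: two remaining deg-1 vertices are 5, 6. Add edge {5,6}.

Answer: 1 6
2 3
2 5
4 6
5 6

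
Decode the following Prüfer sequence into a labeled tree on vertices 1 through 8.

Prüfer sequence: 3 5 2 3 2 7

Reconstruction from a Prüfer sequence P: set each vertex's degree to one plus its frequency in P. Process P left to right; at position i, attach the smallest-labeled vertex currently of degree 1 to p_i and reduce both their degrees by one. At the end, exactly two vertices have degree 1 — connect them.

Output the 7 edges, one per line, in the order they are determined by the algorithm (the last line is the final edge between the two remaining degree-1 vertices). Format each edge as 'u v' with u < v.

Initial degrees: {1:1, 2:3, 3:3, 4:1, 5:2, 6:1, 7:2, 8:1}
Step 1: smallest deg-1 vertex = 1, p_1 = 3. Add edge {1,3}. Now deg[1]=0, deg[3]=2.
Step 2: smallest deg-1 vertex = 4, p_2 = 5. Add edge {4,5}. Now deg[4]=0, deg[5]=1.
Step 3: smallest deg-1 vertex = 5, p_3 = 2. Add edge {2,5}. Now deg[5]=0, deg[2]=2.
Step 4: smallest deg-1 vertex = 6, p_4 = 3. Add edge {3,6}. Now deg[6]=0, deg[3]=1.
Step 5: smallest deg-1 vertex = 3, p_5 = 2. Add edge {2,3}. Now deg[3]=0, deg[2]=1.
Step 6: smallest deg-1 vertex = 2, p_6 = 7. Add edge {2,7}. Now deg[2]=0, deg[7]=1.
Final: two remaining deg-1 vertices are 7, 8. Add edge {7,8}.

Answer: 1 3
4 5
2 5
3 6
2 3
2 7
7 8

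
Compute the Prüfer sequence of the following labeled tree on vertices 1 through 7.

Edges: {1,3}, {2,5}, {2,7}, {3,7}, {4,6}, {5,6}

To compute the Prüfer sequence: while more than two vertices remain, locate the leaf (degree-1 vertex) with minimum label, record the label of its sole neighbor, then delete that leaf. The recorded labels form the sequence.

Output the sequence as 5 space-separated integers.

Step 1: leaves = {1,4}. Remove smallest leaf 1, emit neighbor 3.
Step 2: leaves = {3,4}. Remove smallest leaf 3, emit neighbor 7.
Step 3: leaves = {4,7}. Remove smallest leaf 4, emit neighbor 6.
Step 4: leaves = {6,7}. Remove smallest leaf 6, emit neighbor 5.
Step 5: leaves = {5,7}. Remove smallest leaf 5, emit neighbor 2.
Done: 2 vertices remain (2, 7). Sequence = [3 7 6 5 2]

Answer: 3 7 6 5 2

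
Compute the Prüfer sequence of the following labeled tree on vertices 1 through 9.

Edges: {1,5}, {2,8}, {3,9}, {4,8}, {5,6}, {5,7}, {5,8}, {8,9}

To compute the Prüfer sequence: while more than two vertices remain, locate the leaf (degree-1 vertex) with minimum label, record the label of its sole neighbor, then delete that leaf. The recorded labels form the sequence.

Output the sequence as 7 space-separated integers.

Answer: 5 8 9 8 5 5 8

Derivation:
Step 1: leaves = {1,2,3,4,6,7}. Remove smallest leaf 1, emit neighbor 5.
Step 2: leaves = {2,3,4,6,7}. Remove smallest leaf 2, emit neighbor 8.
Step 3: leaves = {3,4,6,7}. Remove smallest leaf 3, emit neighbor 9.
Step 4: leaves = {4,6,7,9}. Remove smallest leaf 4, emit neighbor 8.
Step 5: leaves = {6,7,9}. Remove smallest leaf 6, emit neighbor 5.
Step 6: leaves = {7,9}. Remove smallest leaf 7, emit neighbor 5.
Step 7: leaves = {5,9}. Remove smallest leaf 5, emit neighbor 8.
Done: 2 vertices remain (8, 9). Sequence = [5 8 9 8 5 5 8]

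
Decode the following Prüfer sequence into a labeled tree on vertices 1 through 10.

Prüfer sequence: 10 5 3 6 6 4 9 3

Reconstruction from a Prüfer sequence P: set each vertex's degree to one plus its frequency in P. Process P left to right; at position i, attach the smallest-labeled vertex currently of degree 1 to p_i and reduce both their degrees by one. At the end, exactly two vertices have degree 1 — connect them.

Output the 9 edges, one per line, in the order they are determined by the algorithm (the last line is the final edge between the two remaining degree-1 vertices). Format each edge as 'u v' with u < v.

Answer: 1 10
2 5
3 5
6 7
6 8
4 6
4 9
3 9
3 10

Derivation:
Initial degrees: {1:1, 2:1, 3:3, 4:2, 5:2, 6:3, 7:1, 8:1, 9:2, 10:2}
Step 1: smallest deg-1 vertex = 1, p_1 = 10. Add edge {1,10}. Now deg[1]=0, deg[10]=1.
Step 2: smallest deg-1 vertex = 2, p_2 = 5. Add edge {2,5}. Now deg[2]=0, deg[5]=1.
Step 3: smallest deg-1 vertex = 5, p_3 = 3. Add edge {3,5}. Now deg[5]=0, deg[3]=2.
Step 4: smallest deg-1 vertex = 7, p_4 = 6. Add edge {6,7}. Now deg[7]=0, deg[6]=2.
Step 5: smallest deg-1 vertex = 8, p_5 = 6. Add edge {6,8}. Now deg[8]=0, deg[6]=1.
Step 6: smallest deg-1 vertex = 6, p_6 = 4. Add edge {4,6}. Now deg[6]=0, deg[4]=1.
Step 7: smallest deg-1 vertex = 4, p_7 = 9. Add edge {4,9}. Now deg[4]=0, deg[9]=1.
Step 8: smallest deg-1 vertex = 9, p_8 = 3. Add edge {3,9}. Now deg[9]=0, deg[3]=1.
Final: two remaining deg-1 vertices are 3, 10. Add edge {3,10}.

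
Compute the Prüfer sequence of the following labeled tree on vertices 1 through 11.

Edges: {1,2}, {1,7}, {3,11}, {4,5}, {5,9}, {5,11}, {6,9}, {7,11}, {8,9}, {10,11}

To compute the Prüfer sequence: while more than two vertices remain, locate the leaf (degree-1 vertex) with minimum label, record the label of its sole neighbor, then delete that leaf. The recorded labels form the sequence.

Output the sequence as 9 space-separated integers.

Answer: 1 7 11 5 9 11 9 5 11

Derivation:
Step 1: leaves = {2,3,4,6,8,10}. Remove smallest leaf 2, emit neighbor 1.
Step 2: leaves = {1,3,4,6,8,10}. Remove smallest leaf 1, emit neighbor 7.
Step 3: leaves = {3,4,6,7,8,10}. Remove smallest leaf 3, emit neighbor 11.
Step 4: leaves = {4,6,7,8,10}. Remove smallest leaf 4, emit neighbor 5.
Step 5: leaves = {6,7,8,10}. Remove smallest leaf 6, emit neighbor 9.
Step 6: leaves = {7,8,10}. Remove smallest leaf 7, emit neighbor 11.
Step 7: leaves = {8,10}. Remove smallest leaf 8, emit neighbor 9.
Step 8: leaves = {9,10}. Remove smallest leaf 9, emit neighbor 5.
Step 9: leaves = {5,10}. Remove smallest leaf 5, emit neighbor 11.
Done: 2 vertices remain (10, 11). Sequence = [1 7 11 5 9 11 9 5 11]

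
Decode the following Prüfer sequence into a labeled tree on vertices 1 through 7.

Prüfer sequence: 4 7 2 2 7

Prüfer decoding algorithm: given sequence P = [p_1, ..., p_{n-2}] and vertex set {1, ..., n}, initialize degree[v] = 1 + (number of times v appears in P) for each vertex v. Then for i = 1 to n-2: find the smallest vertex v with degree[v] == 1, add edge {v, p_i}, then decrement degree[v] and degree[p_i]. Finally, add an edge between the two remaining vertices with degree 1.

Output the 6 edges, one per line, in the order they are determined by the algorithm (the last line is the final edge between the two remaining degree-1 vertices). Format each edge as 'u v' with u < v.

Initial degrees: {1:1, 2:3, 3:1, 4:2, 5:1, 6:1, 7:3}
Step 1: smallest deg-1 vertex = 1, p_1 = 4. Add edge {1,4}. Now deg[1]=0, deg[4]=1.
Step 2: smallest deg-1 vertex = 3, p_2 = 7. Add edge {3,7}. Now deg[3]=0, deg[7]=2.
Step 3: smallest deg-1 vertex = 4, p_3 = 2. Add edge {2,4}. Now deg[4]=0, deg[2]=2.
Step 4: smallest deg-1 vertex = 5, p_4 = 2. Add edge {2,5}. Now deg[5]=0, deg[2]=1.
Step 5: smallest deg-1 vertex = 2, p_5 = 7. Add edge {2,7}. Now deg[2]=0, deg[7]=1.
Final: two remaining deg-1 vertices are 6, 7. Add edge {6,7}.

Answer: 1 4
3 7
2 4
2 5
2 7
6 7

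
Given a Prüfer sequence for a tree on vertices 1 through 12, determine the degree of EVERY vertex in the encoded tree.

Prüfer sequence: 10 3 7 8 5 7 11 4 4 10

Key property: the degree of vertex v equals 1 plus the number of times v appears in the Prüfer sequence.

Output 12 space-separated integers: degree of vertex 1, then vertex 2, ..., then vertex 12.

Answer: 1 1 2 3 2 1 3 2 1 3 2 1

Derivation:
p_1 = 10: count[10] becomes 1
p_2 = 3: count[3] becomes 1
p_3 = 7: count[7] becomes 1
p_4 = 8: count[8] becomes 1
p_5 = 5: count[5] becomes 1
p_6 = 7: count[7] becomes 2
p_7 = 11: count[11] becomes 1
p_8 = 4: count[4] becomes 1
p_9 = 4: count[4] becomes 2
p_10 = 10: count[10] becomes 2
Degrees (1 + count): deg[1]=1+0=1, deg[2]=1+0=1, deg[3]=1+1=2, deg[4]=1+2=3, deg[5]=1+1=2, deg[6]=1+0=1, deg[7]=1+2=3, deg[8]=1+1=2, deg[9]=1+0=1, deg[10]=1+2=3, deg[11]=1+1=2, deg[12]=1+0=1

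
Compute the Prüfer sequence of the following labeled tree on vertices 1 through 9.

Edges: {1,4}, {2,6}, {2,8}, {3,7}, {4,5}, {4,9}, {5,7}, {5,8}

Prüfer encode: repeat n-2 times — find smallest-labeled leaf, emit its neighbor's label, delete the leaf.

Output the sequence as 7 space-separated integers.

Step 1: leaves = {1,3,6,9}. Remove smallest leaf 1, emit neighbor 4.
Step 2: leaves = {3,6,9}. Remove smallest leaf 3, emit neighbor 7.
Step 3: leaves = {6,7,9}. Remove smallest leaf 6, emit neighbor 2.
Step 4: leaves = {2,7,9}. Remove smallest leaf 2, emit neighbor 8.
Step 5: leaves = {7,8,9}. Remove smallest leaf 7, emit neighbor 5.
Step 6: leaves = {8,9}. Remove smallest leaf 8, emit neighbor 5.
Step 7: leaves = {5,9}. Remove smallest leaf 5, emit neighbor 4.
Done: 2 vertices remain (4, 9). Sequence = [4 7 2 8 5 5 4]

Answer: 4 7 2 8 5 5 4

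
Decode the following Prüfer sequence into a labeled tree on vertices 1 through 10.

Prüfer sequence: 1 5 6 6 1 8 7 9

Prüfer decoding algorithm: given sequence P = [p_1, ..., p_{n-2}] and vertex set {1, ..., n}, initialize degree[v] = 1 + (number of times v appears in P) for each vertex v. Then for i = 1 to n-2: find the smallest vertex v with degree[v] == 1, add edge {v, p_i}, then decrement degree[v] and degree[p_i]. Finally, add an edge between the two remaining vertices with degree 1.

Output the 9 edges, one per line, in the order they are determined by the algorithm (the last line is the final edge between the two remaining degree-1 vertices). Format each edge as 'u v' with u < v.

Initial degrees: {1:3, 2:1, 3:1, 4:1, 5:2, 6:3, 7:2, 8:2, 9:2, 10:1}
Step 1: smallest deg-1 vertex = 2, p_1 = 1. Add edge {1,2}. Now deg[2]=0, deg[1]=2.
Step 2: smallest deg-1 vertex = 3, p_2 = 5. Add edge {3,5}. Now deg[3]=0, deg[5]=1.
Step 3: smallest deg-1 vertex = 4, p_3 = 6. Add edge {4,6}. Now deg[4]=0, deg[6]=2.
Step 4: smallest deg-1 vertex = 5, p_4 = 6. Add edge {5,6}. Now deg[5]=0, deg[6]=1.
Step 5: smallest deg-1 vertex = 6, p_5 = 1. Add edge {1,6}. Now deg[6]=0, deg[1]=1.
Step 6: smallest deg-1 vertex = 1, p_6 = 8. Add edge {1,8}. Now deg[1]=0, deg[8]=1.
Step 7: smallest deg-1 vertex = 8, p_7 = 7. Add edge {7,8}. Now deg[8]=0, deg[7]=1.
Step 8: smallest deg-1 vertex = 7, p_8 = 9. Add edge {7,9}. Now deg[7]=0, deg[9]=1.
Final: two remaining deg-1 vertices are 9, 10. Add edge {9,10}.

Answer: 1 2
3 5
4 6
5 6
1 6
1 8
7 8
7 9
9 10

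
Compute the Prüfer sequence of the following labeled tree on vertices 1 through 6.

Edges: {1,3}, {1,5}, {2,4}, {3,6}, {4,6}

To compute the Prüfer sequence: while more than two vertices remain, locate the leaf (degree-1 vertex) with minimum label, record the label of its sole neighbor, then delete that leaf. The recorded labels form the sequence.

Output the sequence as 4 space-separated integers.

Step 1: leaves = {2,5}. Remove smallest leaf 2, emit neighbor 4.
Step 2: leaves = {4,5}. Remove smallest leaf 4, emit neighbor 6.
Step 3: leaves = {5,6}. Remove smallest leaf 5, emit neighbor 1.
Step 4: leaves = {1,6}. Remove smallest leaf 1, emit neighbor 3.
Done: 2 vertices remain (3, 6). Sequence = [4 6 1 3]

Answer: 4 6 1 3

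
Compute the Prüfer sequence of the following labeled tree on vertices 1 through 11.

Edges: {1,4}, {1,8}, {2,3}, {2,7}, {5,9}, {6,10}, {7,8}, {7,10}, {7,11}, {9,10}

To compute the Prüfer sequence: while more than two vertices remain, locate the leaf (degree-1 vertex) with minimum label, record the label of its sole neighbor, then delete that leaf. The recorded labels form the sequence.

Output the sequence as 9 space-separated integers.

Answer: 2 7 1 8 9 10 7 10 7

Derivation:
Step 1: leaves = {3,4,5,6,11}. Remove smallest leaf 3, emit neighbor 2.
Step 2: leaves = {2,4,5,6,11}. Remove smallest leaf 2, emit neighbor 7.
Step 3: leaves = {4,5,6,11}. Remove smallest leaf 4, emit neighbor 1.
Step 4: leaves = {1,5,6,11}. Remove smallest leaf 1, emit neighbor 8.
Step 5: leaves = {5,6,8,11}. Remove smallest leaf 5, emit neighbor 9.
Step 6: leaves = {6,8,9,11}. Remove smallest leaf 6, emit neighbor 10.
Step 7: leaves = {8,9,11}. Remove smallest leaf 8, emit neighbor 7.
Step 8: leaves = {9,11}. Remove smallest leaf 9, emit neighbor 10.
Step 9: leaves = {10,11}. Remove smallest leaf 10, emit neighbor 7.
Done: 2 vertices remain (7, 11). Sequence = [2 7 1 8 9 10 7 10 7]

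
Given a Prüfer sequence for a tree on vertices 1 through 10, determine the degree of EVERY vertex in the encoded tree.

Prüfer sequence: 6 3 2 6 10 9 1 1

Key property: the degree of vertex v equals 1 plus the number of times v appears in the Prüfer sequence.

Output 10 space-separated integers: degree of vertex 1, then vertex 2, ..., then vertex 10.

p_1 = 6: count[6] becomes 1
p_2 = 3: count[3] becomes 1
p_3 = 2: count[2] becomes 1
p_4 = 6: count[6] becomes 2
p_5 = 10: count[10] becomes 1
p_6 = 9: count[9] becomes 1
p_7 = 1: count[1] becomes 1
p_8 = 1: count[1] becomes 2
Degrees (1 + count): deg[1]=1+2=3, deg[2]=1+1=2, deg[3]=1+1=2, deg[4]=1+0=1, deg[5]=1+0=1, deg[6]=1+2=3, deg[7]=1+0=1, deg[8]=1+0=1, deg[9]=1+1=2, deg[10]=1+1=2

Answer: 3 2 2 1 1 3 1 1 2 2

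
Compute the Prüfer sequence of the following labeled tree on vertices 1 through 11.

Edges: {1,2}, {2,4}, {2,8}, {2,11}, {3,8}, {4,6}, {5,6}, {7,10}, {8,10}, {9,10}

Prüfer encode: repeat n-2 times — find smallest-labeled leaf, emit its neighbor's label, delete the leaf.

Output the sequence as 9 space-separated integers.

Answer: 2 8 6 4 2 10 10 8 2

Derivation:
Step 1: leaves = {1,3,5,7,9,11}. Remove smallest leaf 1, emit neighbor 2.
Step 2: leaves = {3,5,7,9,11}. Remove smallest leaf 3, emit neighbor 8.
Step 3: leaves = {5,7,9,11}. Remove smallest leaf 5, emit neighbor 6.
Step 4: leaves = {6,7,9,11}. Remove smallest leaf 6, emit neighbor 4.
Step 5: leaves = {4,7,9,11}. Remove smallest leaf 4, emit neighbor 2.
Step 6: leaves = {7,9,11}. Remove smallest leaf 7, emit neighbor 10.
Step 7: leaves = {9,11}. Remove smallest leaf 9, emit neighbor 10.
Step 8: leaves = {10,11}. Remove smallest leaf 10, emit neighbor 8.
Step 9: leaves = {8,11}. Remove smallest leaf 8, emit neighbor 2.
Done: 2 vertices remain (2, 11). Sequence = [2 8 6 4 2 10 10 8 2]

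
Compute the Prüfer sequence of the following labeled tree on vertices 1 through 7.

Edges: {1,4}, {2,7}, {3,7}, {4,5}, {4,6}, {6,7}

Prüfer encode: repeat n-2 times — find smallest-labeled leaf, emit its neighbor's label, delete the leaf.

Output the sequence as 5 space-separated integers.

Answer: 4 7 7 4 6

Derivation:
Step 1: leaves = {1,2,3,5}. Remove smallest leaf 1, emit neighbor 4.
Step 2: leaves = {2,3,5}. Remove smallest leaf 2, emit neighbor 7.
Step 3: leaves = {3,5}. Remove smallest leaf 3, emit neighbor 7.
Step 4: leaves = {5,7}. Remove smallest leaf 5, emit neighbor 4.
Step 5: leaves = {4,7}. Remove smallest leaf 4, emit neighbor 6.
Done: 2 vertices remain (6, 7). Sequence = [4 7 7 4 6]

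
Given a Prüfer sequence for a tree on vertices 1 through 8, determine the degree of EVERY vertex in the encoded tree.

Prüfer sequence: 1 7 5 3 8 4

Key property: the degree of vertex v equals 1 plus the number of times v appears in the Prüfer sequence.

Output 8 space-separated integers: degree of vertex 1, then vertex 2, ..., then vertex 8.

Answer: 2 1 2 2 2 1 2 2

Derivation:
p_1 = 1: count[1] becomes 1
p_2 = 7: count[7] becomes 1
p_3 = 5: count[5] becomes 1
p_4 = 3: count[3] becomes 1
p_5 = 8: count[8] becomes 1
p_6 = 4: count[4] becomes 1
Degrees (1 + count): deg[1]=1+1=2, deg[2]=1+0=1, deg[3]=1+1=2, deg[4]=1+1=2, deg[5]=1+1=2, deg[6]=1+0=1, deg[7]=1+1=2, deg[8]=1+1=2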